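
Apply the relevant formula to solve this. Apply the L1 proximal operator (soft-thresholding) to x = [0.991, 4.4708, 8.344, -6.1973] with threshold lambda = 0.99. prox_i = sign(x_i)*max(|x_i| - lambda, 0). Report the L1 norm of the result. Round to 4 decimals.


Soft-thresholding with lambda = 0.99:
prox(0.991) = sign(0.991)*max(|0.991| - 0.99, 0) = 0.001
prox(4.4708) = sign(4.4708)*max(|4.4708| - 0.99, 0) = 3.4808
prox(8.344) = sign(8.344)*max(|8.344| - 0.99, 0) = 7.354
prox(-6.1973) = sign(-6.1973)*max(|-6.1973| - 0.99, 0) = -5.2073
prox(x) = [0.001, 3.4808, 7.354, -5.2073]
||prox(x)||_1 = 0.001 + 3.4808 + 7.354 + 5.2073 = 16.0431


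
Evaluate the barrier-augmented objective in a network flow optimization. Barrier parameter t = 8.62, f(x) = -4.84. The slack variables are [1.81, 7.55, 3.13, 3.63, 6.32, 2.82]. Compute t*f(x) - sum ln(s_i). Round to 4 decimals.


Step 1: Compute log-barrier.
ln values: [0.5933, 2.0215, 1.141, 1.2892, 1.8437, 1.0367]
phi = -(0.5933 + 2.0215 + 1.141 + 1.2892 + 1.8437 + 1.0367) = -7.9256
Step 2: Compute augmented objective.
t*f(x) = 8.62*-4.84 = -41.7208
Total = -41.7208 - 7.9256 = -49.6464


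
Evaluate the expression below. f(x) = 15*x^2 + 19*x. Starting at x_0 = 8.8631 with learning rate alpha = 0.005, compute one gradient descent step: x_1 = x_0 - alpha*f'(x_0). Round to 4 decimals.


We compute the gradient at x_0 and apply the update.
f'(x) = 30*x + 19
f'(8.8631) = 30*8.8631 + 19 = 284.893
x_1 = 8.8631 - 0.005*284.893 = 7.4386


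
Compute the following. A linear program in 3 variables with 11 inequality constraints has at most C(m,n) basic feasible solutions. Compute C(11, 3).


Each vertex corresponds to some choice of n active constraints out of m, so the number of vertices is at most C(m, n) = m! / (n!(m-n)!).
m = 11, n = 3
Numerator: 11 * 10 * 9
Denominator: 3! = 6
C(11, 3) = 165


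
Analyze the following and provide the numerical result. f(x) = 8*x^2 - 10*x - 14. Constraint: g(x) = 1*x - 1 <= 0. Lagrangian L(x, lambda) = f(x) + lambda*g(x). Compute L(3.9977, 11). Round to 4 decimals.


Step 1: Evaluate f(x).
f(3.9977) = 8*3.9977^2 - 10*3.9977 - 14 = 73.8758
Step 2: Evaluate g(x).
g(3.9977) = 1*3.9977 - 1 = 2.9977
Step 3: Compute Lagrangian.
L = 73.8758 + 11*2.9977 = 106.8505


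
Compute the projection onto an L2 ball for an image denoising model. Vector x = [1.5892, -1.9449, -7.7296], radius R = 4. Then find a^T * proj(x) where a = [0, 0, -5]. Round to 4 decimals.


Step 1: Compute ||x|| (intermediates to 6 decimals).
||x|| = sqrt(1.5892^2 + (-1.9449)^2 + (-7.7296)^2) = 8.127417
Step 2: Project.
Since ||x|| > R, scale = R/||x|| = 4/8.127417 = 0.492161, proj(x) = scale * x
proj(x) = [0.782142, -0.957204, -3.804208]
Step 3: Dot product.
a^T * proj(x) = 0*0.782142 + 0*(-0.957204) - 5*(-3.804208) = 19.021


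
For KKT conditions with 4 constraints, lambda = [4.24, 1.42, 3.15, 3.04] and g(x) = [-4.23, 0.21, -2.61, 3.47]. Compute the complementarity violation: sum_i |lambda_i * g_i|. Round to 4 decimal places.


KKT complementary slackness check:
lambda_1 * g_1 = 4.24 * -4.23 = -17.9352
lambda_2 * g_2 = 1.42 * 0.21 = 0.2982
lambda_3 * g_3 = 3.15 * -2.61 = -8.2215
lambda_4 * g_4 = 3.04 * 3.47 = 10.5488
Total violation = 17.9352 + 0.2982 + 8.2215 + 10.5488 = 37.0037


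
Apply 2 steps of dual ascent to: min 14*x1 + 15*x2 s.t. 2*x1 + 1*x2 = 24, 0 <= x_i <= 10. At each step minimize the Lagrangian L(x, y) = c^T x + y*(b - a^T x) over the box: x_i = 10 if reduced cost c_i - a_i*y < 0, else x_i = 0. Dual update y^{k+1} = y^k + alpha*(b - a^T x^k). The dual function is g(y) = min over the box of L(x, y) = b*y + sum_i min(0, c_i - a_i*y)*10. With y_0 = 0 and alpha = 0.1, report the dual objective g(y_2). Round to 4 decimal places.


Dual ascent for LP: min 14*x1 + 15*x2, 2*x1 + 1*x2 = 24, 0 <= x_i <= 10
Step 1: y^k = 0.0, reduced costs: (14.0, 15.0)
  x^k = (0.0, 0.0), subgradient = b - a^T x = 24.0
  y^{k+1} = 0.0 + 0.1*24.0 = 2.4
Step 2: y^k = 2.4, reduced costs: (9.2, 12.6)
  x^k = (0.0, 0.0), subgradient = b - a^T x = 24.0
  y^{k+1} = 2.4 + 0.1*24.0 = 4.8
Dual objective at y_2 = 4.8: reduced costs (4.4, 10.2), box minimizer x = (0.0, 0.0)
g(y_2) = b*y + (c1 - a1*y)*x1 + (c2 - a2*y)*x2 = 24*4.8 + 4.4*0.0 + 10.2*0.0 = 115.2 + 0.0 + 0.0 = 115.2


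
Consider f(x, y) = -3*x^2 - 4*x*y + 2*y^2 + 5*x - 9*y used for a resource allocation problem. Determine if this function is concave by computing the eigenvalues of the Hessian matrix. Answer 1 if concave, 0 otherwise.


The Hessian of f(x,y) = -3*x^2 - 4*x*y + 2*y^2 + 5*x - 9*y is:
H = [[-6, -4], [-4, 4]]
Trace = -6 + 4 = -2
Determinant = -6*4 - (-4)^2 = -40
Discriminant = (-2)^2 - 4*-40 = 164.0
Eigenvalues: lambda_1 = -7.4031, lambda_2 = 5.4031
The function is not concave.

0


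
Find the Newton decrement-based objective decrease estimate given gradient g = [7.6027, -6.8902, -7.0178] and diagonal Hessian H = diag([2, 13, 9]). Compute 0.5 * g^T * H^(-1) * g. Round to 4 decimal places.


Step 1: H is diagonal, so H^(-1) * g = [3.8014, -0.53, -0.7798].
Step 2: g^T H^(-1) g = sum_i g_i^2 / H_ii
  = (7.6027)^2/2 + (-6.8902)^2/13 + (-7.0178)^2/9
  = 28.9005 + 3.6519 + 5.4722 = 38.0246
Step 3: Objective decrease = 0.5 * g^T H^(-1) g = 19.0123


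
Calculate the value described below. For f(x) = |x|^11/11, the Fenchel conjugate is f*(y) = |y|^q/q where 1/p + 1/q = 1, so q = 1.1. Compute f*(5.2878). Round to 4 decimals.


The conjugate exponent q satisfies 1/p + 1/q = 1.
p = 11, so q = 11/(11 - 1) = 1.1
|y|^q = 5.2878^1.1 = 6.246
f*(5.2878) = 6.246 / 1.1 = 5.6782


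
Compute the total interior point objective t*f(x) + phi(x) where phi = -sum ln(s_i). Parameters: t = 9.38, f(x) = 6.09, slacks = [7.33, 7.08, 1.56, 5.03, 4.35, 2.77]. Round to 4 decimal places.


Step 1: Compute log-barrier.
ln values: [1.992, 1.9573, 0.4447, 1.6154, 1.4702, 1.0188]
phi = -(1.992 + 1.9573 + 0.4447 + 1.6154 + 1.4702 + 1.0188) = -8.4984
Step 2: Compute augmented objective.
t*f(x) = 9.38*6.09 = 57.1242
Total = 57.1242 - 8.4984 = 48.6258


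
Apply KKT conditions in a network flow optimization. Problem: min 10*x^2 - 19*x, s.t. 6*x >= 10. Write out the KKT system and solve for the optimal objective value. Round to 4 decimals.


Step 1: Try lambda = 0 (constraint inactive).
x_unc = 19/(2*10) = 0.95
Check: 6*0.95 = 5.7 < 10 -- violated!
Step 2: Constraint must be active: 6*x = 10
x* = 10/6 = 5/3 = 1.6667 (rounded; the exact value 5/3 is used below)
lambda = (2*10*(5/3) - 19)/6 = 2.3889
Step 3: Compute optimal value.
f(x*) = 10*(5/3)^2 - 19*(5/3) = -3.8889


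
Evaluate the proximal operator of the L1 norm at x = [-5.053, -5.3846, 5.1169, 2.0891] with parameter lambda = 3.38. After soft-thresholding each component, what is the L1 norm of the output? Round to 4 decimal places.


Soft-thresholding with lambda = 3.38:
prox(-5.053) = sign(-5.053)*max(|-5.053| - 3.38, 0) = -1.673
prox(-5.3846) = sign(-5.3846)*max(|-5.3846| - 3.38, 0) = -2.0046
prox(5.1169) = sign(5.1169)*max(|5.1169| - 3.38, 0) = 1.7369
prox(2.0891) = sign(2.0891)*max(|2.0891| - 3.38, 0) = 0.0
prox(x) = [-1.673, -2.0046, 1.7369, 0.0]
||prox(x)||_1 = 1.673 + 2.0046 + 1.7369 + 0.0 = 5.4145


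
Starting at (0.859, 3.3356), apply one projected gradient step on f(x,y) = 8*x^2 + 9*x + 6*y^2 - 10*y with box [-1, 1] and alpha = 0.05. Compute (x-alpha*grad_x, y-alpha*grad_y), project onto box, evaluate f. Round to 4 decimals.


Step 1: Compute gradient at (0.859, 3.3356).
grad_x = 2*8*0.859 + 9 = 22.744
grad_y = 2*6*3.3356 - 10 = 30.0272
Step 2: Gradient step.
x_raw = 0.859 - 0.05*22.744 = -0.2782
y_raw = 3.3356 - 0.05*30.0272 = 1.8342
Step 3: Project onto [-1, 1].
x_proj = clip(-0.2782) = -0.2782
y_proj = clip(1.8342) = 1.0
Step 4: Evaluate f.
f(-0.2782, 1.0) = -5.8846


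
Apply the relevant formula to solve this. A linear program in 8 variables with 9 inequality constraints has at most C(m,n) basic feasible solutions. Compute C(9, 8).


Each vertex corresponds to some choice of n active constraints out of m, so the number of vertices is at most C(m, n) = m! / (n!(m-n)!).
m = 9, n = 8
Numerator: 9 * 8 * 7 * 6 * 5 * 4 * 3 * 2
Denominator: 8! = 40320
C(9, 8) = 9


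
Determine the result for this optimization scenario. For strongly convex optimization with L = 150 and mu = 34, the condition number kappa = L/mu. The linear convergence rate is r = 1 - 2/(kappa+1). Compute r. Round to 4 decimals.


Step 1: Compute the condition number.
kappa = L/mu = 150/34 = 4.4118
Step 2: Compute the convergence rate.
r = 1 - 2/(kappa + 1) = 1 - 2*mu/(L + mu) = (L - mu)/(L + mu) = 116/184 = 0.6304


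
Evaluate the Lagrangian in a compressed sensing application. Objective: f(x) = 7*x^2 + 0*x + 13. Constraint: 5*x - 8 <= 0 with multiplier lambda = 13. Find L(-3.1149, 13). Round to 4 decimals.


Step 1: Evaluate f(x).
f(-3.1149) = 7*(-3.1149)^2 + 0*(-3.1149) + 13 = 80.9182
Step 2: Evaluate g(x).
g(-3.1149) = 5*-3.1149 - 8 = -23.5745
Step 3: Compute Lagrangian.
L = 80.9182 + 13*-23.5745 = -225.5503


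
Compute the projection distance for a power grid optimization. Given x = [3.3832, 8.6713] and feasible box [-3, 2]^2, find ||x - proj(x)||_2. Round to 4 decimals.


Project each component onto [-3, 2].
clip(3.3832) = 2.0, clip(8.6713) = 2.0
Projection = [2.0, 2.0]
Squared diffs: [1.9132, 44.5062]
Distance = sqrt(46.4194) = 6.8132


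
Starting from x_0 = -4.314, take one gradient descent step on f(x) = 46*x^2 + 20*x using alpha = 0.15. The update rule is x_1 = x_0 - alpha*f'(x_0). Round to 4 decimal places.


We compute the gradient at x_0 and apply the update.
f'(x) = 92*x + 20
f'(-4.314) = 92*-4.314 + 20 = -376.888
x_1 = -4.314 - 0.15*-376.888 = 52.2192


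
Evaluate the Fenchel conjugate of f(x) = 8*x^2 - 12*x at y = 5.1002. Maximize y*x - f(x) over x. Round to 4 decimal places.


f*(y) = sup_x {y*x - a*x^2 - b*x} = sup_x {(y-b)*x - a*x^2}
FOC: (y - b) - 2a*x = 0 => x* = (y - b)/(2a)
x* = (5.1002 + 12)/(2*8) = 1.0688
f*(5.1002) = (y-b)^2/(4a) = (5.1002 + 12)^2/(4*8)
= 292.4168/32 = 9.138


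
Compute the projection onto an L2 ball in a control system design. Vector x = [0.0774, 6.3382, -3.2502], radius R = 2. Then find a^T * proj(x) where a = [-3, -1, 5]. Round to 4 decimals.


Step 1: Compute ||x|| (intermediates to 6 decimals).
||x|| = sqrt(0.0774^2 + 6.3382^2 + (-3.2502)^2) = 7.123382
Step 2: Project.
Since ||x|| > R, scale = R/||x|| = 2/7.123382 = 0.280766, proj(x) = scale * x
proj(x) = [0.021731, 1.779551, -0.912546]
Step 3: Dot product.
a^T * proj(x) = -3*0.021731 - 1*1.779551 + 5*(-0.912546) = -6.4075


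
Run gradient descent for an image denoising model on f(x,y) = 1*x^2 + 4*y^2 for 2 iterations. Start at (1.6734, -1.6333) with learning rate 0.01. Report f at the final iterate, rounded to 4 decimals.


Gradient descent on f(x,y) = 1*x^2 + 4*y^2.
Starting point: (1.6734, -1.6333), alpha = 0.01
Step 1: grad_x = 2*1*1.6734 = 3.3468, grad_y = 2*4*-1.6333 = -13.0664
  x_1 = 1.6734 - 0.01*3.3468 = 1.6399
  y_1 = -1.6333 - 0.01*-13.0664 = -1.5026
Step 2: grad_x = 2*1*1.6399 = 3.2799, grad_y = 2*4*-1.5026 = -12.0211
  x_2 = 1.6399 - 0.01*3.2799 = 1.6071
  y_2 = -1.5026 - 0.01*-12.0211 = -1.3824
f(1.6071, -1.3824) = 1*1.6071^2 + 4*(-1.3824)^2 = 10.2273


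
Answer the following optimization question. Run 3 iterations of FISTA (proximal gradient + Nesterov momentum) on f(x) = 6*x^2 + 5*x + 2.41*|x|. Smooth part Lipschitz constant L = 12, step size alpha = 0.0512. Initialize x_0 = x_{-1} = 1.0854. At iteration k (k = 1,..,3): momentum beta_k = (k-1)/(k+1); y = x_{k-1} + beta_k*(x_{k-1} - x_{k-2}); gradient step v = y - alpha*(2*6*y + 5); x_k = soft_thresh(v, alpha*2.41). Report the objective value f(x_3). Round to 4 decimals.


FISTA on f(x) = 6*x^2 + 5*x + 2.41*|x|
L = 12, alpha = 0.0512
Iteration 1: beta = 0.0, y = 1.0854 + 0.0*(1.0854 - 1.0854) = 1.0854
  grad(y) = 18.0248, v = y - alpha*grad = 0.1625
  prox(v) = soft_thresh(0.1625, 0.1234) = 0.0391
Iteration 2: beta = 0.3333, y = 0.0391 + 0.3333*(0.0391 - 1.0854) = -0.3096
  grad(y) = 1.2846, v = y - alpha*grad = -0.3754
  prox(v) = soft_thresh(-0.3754, 0.1234) = -0.252
Iteration 3: beta = 0.5, y = -0.252 + 0.5*(-0.252 - 0.0391) = -0.3976
  grad(y) = 0.2292, v = y - alpha*grad = -0.4093
  prox(v) = soft_thresh(-0.4093, 0.1234) = -0.2859
f(x_3) = 6*(-0.2859)^2 + 5*(-0.2859) + 2.41*|-0.2859| = -0.25


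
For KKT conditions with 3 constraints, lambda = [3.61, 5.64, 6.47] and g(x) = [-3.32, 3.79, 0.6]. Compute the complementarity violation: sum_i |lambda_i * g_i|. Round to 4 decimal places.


KKT complementary slackness check:
lambda_1 * g_1 = 3.61 * -3.32 = -11.9852
lambda_2 * g_2 = 5.64 * 3.79 = 21.3756
lambda_3 * g_3 = 6.47 * 0.6 = 3.882
Total violation = 11.9852 + 21.3756 + 3.882 = 37.2428


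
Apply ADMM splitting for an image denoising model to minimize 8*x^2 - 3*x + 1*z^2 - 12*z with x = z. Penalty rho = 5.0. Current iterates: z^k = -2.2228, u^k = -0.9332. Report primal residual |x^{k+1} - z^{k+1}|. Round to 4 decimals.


ADMM iteration with rho = 5.0, z^k = -2.2228, u^k = -0.9332
Step 1: x-update.
Minimize 8*x^2 - 3*x + (5.0/2)*(x + 2.2228 - 0.9332)^2
FOC: (2*8 + 5.0)*x = 3 + 5.0*(-2.2228 + 0.9332)
x^{k+1} = -0.1642
Step 2: z-update.
Minimize 1*z^2 - 12*z + (5.0/2)*(-0.1642 - z - 0.9332)^2
FOC: (2*1 + 5.0)*z = 12 + 5.0*(-0.1642 - 0.9332)
z^{k+1} = 0.9304
Step 3: u-update.
u^{k+1} = -0.9332 - 0.1642 - 0.9304 = -2.0278
Step 4: Primal residual = |-0.1642 - 0.9304| = 1.0946


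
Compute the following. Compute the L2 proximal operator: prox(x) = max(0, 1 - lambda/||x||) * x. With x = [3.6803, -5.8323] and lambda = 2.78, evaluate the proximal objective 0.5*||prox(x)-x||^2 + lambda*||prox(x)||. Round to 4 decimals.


Step 1: Compute ||x||.
||x|| = 6.8964
Step 2: Compute scaling factor.
scale = max(0, 1 - 2.78/6.8964) = 0.5969
Step 3: prox(x) = [2.1967, -3.4812]
||prox(x)|| = 4.1164
Step 4: Proximal objective.
0.5*||prox-x||^2 = 3.8642
lambda*||prox|| = 11.4436
Total = 15.3078


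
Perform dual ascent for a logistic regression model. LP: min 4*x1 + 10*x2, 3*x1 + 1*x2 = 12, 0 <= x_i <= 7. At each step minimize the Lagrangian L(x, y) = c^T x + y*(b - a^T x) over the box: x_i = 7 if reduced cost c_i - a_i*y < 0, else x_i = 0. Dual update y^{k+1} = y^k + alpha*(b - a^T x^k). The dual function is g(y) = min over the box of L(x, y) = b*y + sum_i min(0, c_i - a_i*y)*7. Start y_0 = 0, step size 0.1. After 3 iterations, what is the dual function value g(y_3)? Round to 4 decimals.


Dual ascent for LP: min 4*x1 + 10*x2, 3*x1 + 1*x2 = 12, 0 <= x_i <= 7
Step 1: y^k = 0.0, reduced costs: (4.0, 10.0)
  x^k = (0.0, 0.0), subgradient = b - a^T x = 12.0
  y^{k+1} = 0.0 + 0.1*12.0 = 1.2
Step 2: y^k = 1.2, reduced costs: (0.4, 8.8)
  x^k = (0.0, 0.0), subgradient = b - a^T x = 12.0
  y^{k+1} = 1.2 + 0.1*12.0 = 2.4
Step 3: y^k = 2.4, reduced costs: (-3.2, 7.6)
  x^k = (7.0, 0.0), subgradient = b - a^T x = -9.0
  y^{k+1} = 2.4 + 0.1*-9.0 = 1.5
Dual objective at y_3 = 1.5: reduced costs (-0.5, 8.5), box minimizer x = (7.0, 0.0)
g(y_3) = b*y + (c1 - a1*y)*x1 + (c2 - a2*y)*x2 = 12*1.5 + (-0.5)*7.0 + 8.5*0.0 = 18.0 - 3.5 + 0.0 = 14.5


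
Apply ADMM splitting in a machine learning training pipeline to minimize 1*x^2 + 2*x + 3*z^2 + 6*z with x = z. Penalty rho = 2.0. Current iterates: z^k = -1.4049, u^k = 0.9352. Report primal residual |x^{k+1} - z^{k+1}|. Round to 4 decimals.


ADMM iteration with rho = 2.0, z^k = -1.4049, u^k = 0.9352
Step 1: x-update.
Minimize 1*x^2 + 2*x + (2.0/2)*(x + 1.4049 + 0.9352)^2
FOC: (2*1 + 2.0)*x = -2 + 2.0*(-1.4049 - 0.9352)
x^{k+1} = -1.6701
Step 2: z-update.
Minimize 3*z^2 + 6*z + (2.0/2)*(-1.6701 - z + 0.9352)^2
FOC: (2*3 + 2.0)*z = -6 + 2.0*(-1.6701 + 0.9352)
z^{k+1} = -0.9337
Step 3: u-update.
u^{k+1} = 0.9352 - 1.6701 + 0.9337 = 0.1989
Step 4: Primal residual = |-1.6701 + 0.9337| = 0.7363


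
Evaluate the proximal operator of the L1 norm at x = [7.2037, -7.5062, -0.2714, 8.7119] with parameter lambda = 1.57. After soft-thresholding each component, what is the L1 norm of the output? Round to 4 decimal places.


Soft-thresholding with lambda = 1.57:
prox(7.2037) = sign(7.2037)*max(|7.2037| - 1.57, 0) = 5.6337
prox(-7.5062) = sign(-7.5062)*max(|-7.5062| - 1.57, 0) = -5.9362
prox(-0.2714) = sign(-0.2714)*max(|-0.2714| - 1.57, 0) = 0.0
prox(8.7119) = sign(8.7119)*max(|8.7119| - 1.57, 0) = 7.1419
prox(x) = [5.6337, -5.9362, 0.0, 7.1419]
||prox(x)||_1 = 5.6337 + 5.9362 + 0.0 + 7.1419 = 18.7118


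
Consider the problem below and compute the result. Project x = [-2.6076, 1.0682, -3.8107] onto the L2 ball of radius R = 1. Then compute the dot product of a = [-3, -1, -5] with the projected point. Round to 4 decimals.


Step 1: Compute ||x|| (intermediates to 6 decimals).
||x|| = sqrt((-2.6076)^2 + 1.0682^2 + (-3.8107)^2) = 4.739416
Step 2: Project.
Since ||x|| > R, scale = R/||x|| = 1/4.739416 = 0.210996, proj(x) = scale * x
proj(x) = [-0.550193, 0.225386, -0.804042]
Step 3: Dot product.
a^T * proj(x) = -3*(-0.550193) - 1*0.225386 - 5*(-0.804042) = 5.4454


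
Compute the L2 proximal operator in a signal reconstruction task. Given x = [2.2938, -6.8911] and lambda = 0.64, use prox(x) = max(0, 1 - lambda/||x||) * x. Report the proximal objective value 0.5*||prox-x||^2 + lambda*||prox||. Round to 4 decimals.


Step 1: Compute ||x||.
||x|| = 7.2628
Step 2: Compute scaling factor.
scale = max(0, 1 - 0.64/7.2628) = 0.9119
Step 3: prox(x) = [2.0917, -6.2839]
||prox(x)|| = 6.6228
Step 4: Proximal objective.
0.5*||prox-x||^2 = 0.2048
lambda*||prox|| = 4.2386
Total = 4.4434


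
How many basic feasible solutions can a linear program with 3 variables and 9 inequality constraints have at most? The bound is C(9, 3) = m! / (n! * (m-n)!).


Each vertex corresponds to some choice of n active constraints out of m, so the number of vertices is at most C(m, n) = m! / (n!(m-n)!).
m = 9, n = 3
Numerator: 9 * 8 * 7
Denominator: 3! = 6
C(9, 3) = 84


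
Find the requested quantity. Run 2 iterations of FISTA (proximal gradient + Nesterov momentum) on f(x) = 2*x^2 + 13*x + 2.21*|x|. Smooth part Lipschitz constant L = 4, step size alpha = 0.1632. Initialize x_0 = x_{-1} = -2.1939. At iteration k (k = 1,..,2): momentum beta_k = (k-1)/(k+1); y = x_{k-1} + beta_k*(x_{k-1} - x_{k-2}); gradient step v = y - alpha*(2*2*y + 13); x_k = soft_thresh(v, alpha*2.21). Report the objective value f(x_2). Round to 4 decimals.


FISTA on f(x) = 2*x^2 + 13*x + 2.21*|x|
L = 4, alpha = 0.1632
Iteration 1: beta = 0.0, y = -2.1939 + 0.0*(-2.1939 + 2.1939) = -2.1939
  grad(y) = 4.2244, v = y - alpha*grad = -2.8833
  prox(v) = soft_thresh(-2.8833, 0.3607) = -2.5227
Iteration 2: beta = 0.3333, y = -2.5227 + 0.3333*(-2.5227 + 2.1939) = -2.6322
  grad(y) = 2.4711, v = y - alpha*grad = -3.0355
  prox(v) = soft_thresh(-3.0355, 0.3607) = -2.6748
f(x_2) = 2*(-2.6748)^2 + 13*(-2.6748) + 2.21*|-2.6748| = -14.552


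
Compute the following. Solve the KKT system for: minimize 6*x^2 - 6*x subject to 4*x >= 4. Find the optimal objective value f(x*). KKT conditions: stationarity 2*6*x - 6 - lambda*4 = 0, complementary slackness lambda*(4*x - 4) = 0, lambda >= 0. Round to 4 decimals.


Step 1: Try lambda = 0 (constraint inactive).
x_unc = 6/(2*6) = 0.5
Check: 4*0.5 = 2.0 < 4 -- violated!
Step 2: Constraint must be active: 4*x = 4
x* = 4/4 = 1.0
lambda = (2*6*1.0 - 6)/4 = 1.5
Step 3: Compute optimal value.
f(x*) = 6*1.0^2 - 6*1.0 = 0.0


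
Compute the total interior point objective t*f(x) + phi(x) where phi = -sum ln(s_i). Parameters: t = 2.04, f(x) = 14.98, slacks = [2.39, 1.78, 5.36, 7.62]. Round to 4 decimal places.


Step 1: Compute log-barrier.
ln values: [0.8713, 0.5766, 1.679, 2.0308]
phi = -(0.8713 + 0.5766 + 1.679 + 2.0308) = -5.1576
Step 2: Compute augmented objective.
t*f(x) = 2.04*14.98 = 30.5592
Total = 30.5592 - 5.1576 = 25.4016


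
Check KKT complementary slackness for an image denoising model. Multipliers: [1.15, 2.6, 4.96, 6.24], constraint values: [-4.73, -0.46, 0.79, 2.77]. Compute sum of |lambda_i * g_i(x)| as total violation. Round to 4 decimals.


KKT complementary slackness check:
lambda_1 * g_1 = 1.15 * -4.73 = -5.4395
lambda_2 * g_2 = 2.6 * -0.46 = -1.196
lambda_3 * g_3 = 4.96 * 0.79 = 3.9184
lambda_4 * g_4 = 6.24 * 2.77 = 17.2848
Total violation = 5.4395 + 1.196 + 3.9184 + 17.2848 = 27.8387


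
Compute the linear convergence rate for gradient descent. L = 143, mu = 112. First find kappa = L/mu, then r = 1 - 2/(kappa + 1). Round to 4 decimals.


Step 1: Compute the condition number.
kappa = L/mu = 143/112 = 1.2768
Step 2: Compute the convergence rate.
r = 1 - 2/(kappa + 1) = 1 - 2*mu/(L + mu) = (L - mu)/(L + mu) = 31/255 = 0.1216


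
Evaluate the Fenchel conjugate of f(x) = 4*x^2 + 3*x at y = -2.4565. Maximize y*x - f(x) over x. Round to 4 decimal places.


f*(y) = sup_x {y*x - a*x^2 - b*x} = sup_x {(y-b)*x - a*x^2}
FOC: (y - b) - 2a*x = 0 => x* = (y - b)/(2a)
x* = (-2.4565 - 3)/(2*4) = -0.6821
f*(-2.4565) = (y-b)^2/(4a) = (-2.4565 - 3)^2/(4*4)
= 29.7734/16 = 1.8608


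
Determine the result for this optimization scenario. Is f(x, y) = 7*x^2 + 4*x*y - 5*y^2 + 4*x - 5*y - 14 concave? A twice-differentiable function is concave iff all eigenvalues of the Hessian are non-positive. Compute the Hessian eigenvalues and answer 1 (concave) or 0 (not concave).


The Hessian of f(x,y) = 7*x^2 + 4*x*y - 5*y^2 + 4*x - 5*y - 14 is:
H = [[14, 4], [4, -10]]
Trace = 14 - 10 = 4
Determinant = 14*-10 - (4)^2 = -156
Discriminant = (4)^2 - 4*-156 = 640.0
Eigenvalues: lambda_1 = -10.6491, lambda_2 = 14.6491
The function is not concave.

0


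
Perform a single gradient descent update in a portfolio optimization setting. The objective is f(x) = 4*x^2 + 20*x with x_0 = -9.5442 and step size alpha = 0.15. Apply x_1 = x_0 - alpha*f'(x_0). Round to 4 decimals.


We compute the gradient at x_0 and apply the update.
f'(x) = 8*x + 20
f'(-9.5442) = 8*-9.5442 + 20 = -56.3536
x_1 = -9.5442 - 0.15*-56.3536 = -1.0912


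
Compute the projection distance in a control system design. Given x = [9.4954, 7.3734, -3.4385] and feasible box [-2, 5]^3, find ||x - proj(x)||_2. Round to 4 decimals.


Project each component onto [-2, 5].
clip(9.4954) = 5.0, clip(7.3734) = 5.0, clip(-3.4385) = -2.0
Projection = [5.0, 5.0, -2.0]
Squared diffs: [20.2086, 5.633, 2.0693]
Distance = sqrt(27.9109) = 5.2831


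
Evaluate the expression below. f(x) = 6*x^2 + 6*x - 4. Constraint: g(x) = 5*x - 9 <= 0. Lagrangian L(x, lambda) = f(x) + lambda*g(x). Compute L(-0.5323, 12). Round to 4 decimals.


Step 1: Evaluate f(x).
f(-0.5323) = 6*(-0.5323)^2 + 6*(-0.5323) - 4 = -5.4937
Step 2: Evaluate g(x).
g(-0.5323) = 5*-0.5323 - 9 = -11.6615
Step 3: Compute Lagrangian.
L = -5.4937 + 12*-11.6615 = -145.4317


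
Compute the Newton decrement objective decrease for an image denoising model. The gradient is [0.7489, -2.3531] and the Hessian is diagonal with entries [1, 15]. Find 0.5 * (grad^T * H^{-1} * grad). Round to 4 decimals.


Step 1: H is diagonal, so H^(-1) * g = [0.7489, -0.1569].
Step 2: g^T H^(-1) g = sum_i g_i^2 / H_ii
  = (0.7489)^2/1 + (-2.3531)^2/15
  = 0.5609 + 0.3691 = 0.93
Step 3: Objective decrease = 0.5 * g^T H^(-1) g = 0.465


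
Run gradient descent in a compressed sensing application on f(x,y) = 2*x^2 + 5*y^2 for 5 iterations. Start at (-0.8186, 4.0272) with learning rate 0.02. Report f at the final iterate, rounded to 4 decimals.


Gradient descent on f(x,y) = 2*x^2 + 5*y^2.
Starting point: (-0.8186, 4.0272), alpha = 0.02
Step 1: grad_x = 2*2*-0.8186 = -3.2744, grad_y = 2*5*4.0272 = 40.272
  x_1 = -0.8186 - 0.02*-3.2744 = -0.7531
  y_1 = 4.0272 - 0.02*40.272 = 3.2218
Step 2: grad_x = 2*2*-0.7531 = -3.0124, grad_y = 2*5*3.2218 = 32.2176
  x_2 = -0.7531 - 0.02*-3.0124 = -0.6929
  y_2 = 3.2218 - 0.02*32.2176 = 2.5774
Step 3: grad_x = 2*2*-0.6929 = -2.7715, grad_y = 2*5*2.5774 = 25.7741
  x_3 = -0.6929 - 0.02*-2.7715 = -0.6374
  y_3 = 2.5774 - 0.02*25.7741 = 2.0619
Step 4: grad_x = 2*2*-0.6374 = -2.5497, grad_y = 2*5*2.0619 = 20.6193
  x_4 = -0.6374 - 0.02*-2.5497 = -0.5864
  y_4 = 2.0619 - 0.02*20.6193 = 1.6495
Step 5: grad_x = 2*2*-0.5864 = -2.3458, grad_y = 2*5*1.6495 = 16.4954
  x_5 = -0.5864 - 0.02*-2.3458 = -0.5395
  y_5 = 1.6495 - 0.02*16.4954 = 1.3196
f(-0.5395, 1.3196) = 2*(-0.5395)^2 + 5*1.3196^2 = 9.2893


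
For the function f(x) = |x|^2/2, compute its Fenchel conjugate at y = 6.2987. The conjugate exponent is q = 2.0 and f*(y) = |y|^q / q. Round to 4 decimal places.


The conjugate exponent q satisfies 1/p + 1/q = 1.
p = 2, so q = 2/(2 - 1) = 2.0
|y|^q = 6.2987^2.0 = 39.6736
f*(6.2987) = 39.6736 / 2.0 = 19.8368


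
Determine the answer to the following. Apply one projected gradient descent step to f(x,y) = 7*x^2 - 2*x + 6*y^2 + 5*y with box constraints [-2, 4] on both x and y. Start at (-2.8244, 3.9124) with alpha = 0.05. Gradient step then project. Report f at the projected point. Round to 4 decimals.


Step 1: Compute gradient at (-2.8244, 3.9124).
grad_x = 2*7*-2.8244 - 2 = -41.5416
grad_y = 2*6*3.9124 + 5 = 51.9488
Step 2: Gradient step.
x_raw = -2.8244 - 0.05*-41.5416 = -0.7473
y_raw = 3.9124 - 0.05*51.9488 = 1.315
Step 3: Project onto [-2, 4].
x_proj = clip(-0.7473) = -0.7473
y_proj = clip(1.315) = 1.315
Step 4: Evaluate f.
f(-0.7473, 1.315) = 22.3536


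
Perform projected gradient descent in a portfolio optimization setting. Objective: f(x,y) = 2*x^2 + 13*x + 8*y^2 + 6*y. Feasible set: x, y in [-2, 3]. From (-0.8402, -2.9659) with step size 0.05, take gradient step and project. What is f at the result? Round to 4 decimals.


Step 1: Compute gradient at (-0.8402, -2.9659).
grad_x = 2*2*-0.8402 + 13 = 9.6392
grad_y = 2*8*-2.9659 + 6 = -41.4544
Step 2: Gradient step.
x_raw = -0.8402 - 0.05*9.6392 = -1.3222
y_raw = -2.9659 - 0.05*-41.4544 = -0.8932
Step 3: Project onto [-2, 3].
x_proj = clip(-1.3222) = -1.3222
y_proj = clip(-0.8932) = -0.8932
Step 4: Evaluate f.
f(-1.3222, -0.8932) = -12.6688


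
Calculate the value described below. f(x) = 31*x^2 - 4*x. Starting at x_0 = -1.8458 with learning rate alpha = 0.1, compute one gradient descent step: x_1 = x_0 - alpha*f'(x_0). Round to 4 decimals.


We compute the gradient at x_0 and apply the update.
f'(x) = 62*x - 4
f'(-1.8458) = 62*-1.8458 - 4 = -118.4396
x_1 = -1.8458 - 0.1*-118.4396 = 9.9982


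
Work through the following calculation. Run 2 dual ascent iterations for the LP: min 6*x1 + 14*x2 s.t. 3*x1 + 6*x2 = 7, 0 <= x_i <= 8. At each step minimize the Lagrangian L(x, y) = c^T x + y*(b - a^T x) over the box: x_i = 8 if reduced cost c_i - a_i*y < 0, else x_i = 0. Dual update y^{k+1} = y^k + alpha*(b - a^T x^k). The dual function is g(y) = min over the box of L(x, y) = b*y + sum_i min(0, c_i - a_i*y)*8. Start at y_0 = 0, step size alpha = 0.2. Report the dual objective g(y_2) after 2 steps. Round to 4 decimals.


Dual ascent for LP: min 6*x1 + 14*x2, 3*x1 + 6*x2 = 7, 0 <= x_i <= 8
Step 1: y^k = 0.0, reduced costs: (6.0, 14.0)
  x^k = (0.0, 0.0), subgradient = b - a^T x = 7.0
  y^{k+1} = 0.0 + 0.2*7.0 = 1.4
Step 2: y^k = 1.4, reduced costs: (1.8, 5.6)
  x^k = (0.0, 0.0), subgradient = b - a^T x = 7.0
  y^{k+1} = 1.4 + 0.2*7.0 = 2.8
Dual objective at y_2 = 2.8: reduced costs (-2.4, -2.8), box minimizer x = (8.0, 8.0)
g(y_2) = b*y + (c1 - a1*y)*x1 + (c2 - a2*y)*x2 = 7*2.8 + (-2.4)*8.0 + (-2.8)*8.0 = 19.6 - 19.2 - 22.4 = -22.0


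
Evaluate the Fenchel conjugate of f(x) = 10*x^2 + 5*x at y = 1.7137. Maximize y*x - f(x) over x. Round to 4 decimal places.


f*(y) = sup_x {y*x - a*x^2 - b*x} = sup_x {(y-b)*x - a*x^2}
FOC: (y - b) - 2a*x = 0 => x* = (y - b)/(2a)
x* = (1.7137 - 5)/(2*10) = -0.1643
f*(1.7137) = (y-b)^2/(4a) = (1.7137 - 5)^2/(4*10)
= 10.7998/40 = 0.27


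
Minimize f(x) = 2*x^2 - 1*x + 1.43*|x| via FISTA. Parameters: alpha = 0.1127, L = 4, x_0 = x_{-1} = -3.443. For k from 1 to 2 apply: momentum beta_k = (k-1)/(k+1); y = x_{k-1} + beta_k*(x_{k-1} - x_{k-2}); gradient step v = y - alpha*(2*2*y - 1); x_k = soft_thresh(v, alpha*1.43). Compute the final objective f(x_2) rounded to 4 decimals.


FISTA on f(x) = 2*x^2 - 1*x + 1.43*|x|
L = 4, alpha = 0.1127
Iteration 1: beta = 0.0, y = -3.443 + 0.0*(-3.443 + 3.443) = -3.443
  grad(y) = -14.772, v = y - alpha*grad = -1.7782
  prox(v) = soft_thresh(-1.7782, 0.1612) = -1.617
Iteration 2: beta = 0.3333, y = -1.617 + 0.3333*(-1.617 + 3.443) = -1.0084
  grad(y) = -5.0335, v = y - alpha*grad = -0.4411
  prox(v) = soft_thresh(-0.4411, 0.1612) = -0.2799
f(x_2) = 2*(-0.2799)^2 - 1*(-0.2799) + 1.43*|-0.2799| = 0.837


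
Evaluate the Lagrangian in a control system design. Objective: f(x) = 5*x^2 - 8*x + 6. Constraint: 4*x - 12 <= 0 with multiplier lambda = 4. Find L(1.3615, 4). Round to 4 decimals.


Step 1: Evaluate f(x).
f(1.3615) = 5*1.3615^2 - 8*1.3615 + 6 = 4.3764
Step 2: Evaluate g(x).
g(1.3615) = 4*1.3615 - 12 = -6.554
Step 3: Compute Lagrangian.
L = 4.3764 + 4*-6.554 = -21.8396


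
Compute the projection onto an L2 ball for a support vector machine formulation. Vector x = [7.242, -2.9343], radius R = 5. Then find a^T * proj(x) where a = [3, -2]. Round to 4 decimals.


Step 1: Compute ||x|| (intermediates to 6 decimals).
||x|| = sqrt(7.242^2 + (-2.9343)^2) = 7.813877
Step 2: Project.
Since ||x|| > R, scale = R/||x|| = 5/7.813877 = 0.639887, proj(x) = scale * x
proj(x) = [4.634062, -1.87762]
Step 3: Dot product.
a^T * proj(x) = 3*4.634062 - 2*(-1.87762) = 17.6574


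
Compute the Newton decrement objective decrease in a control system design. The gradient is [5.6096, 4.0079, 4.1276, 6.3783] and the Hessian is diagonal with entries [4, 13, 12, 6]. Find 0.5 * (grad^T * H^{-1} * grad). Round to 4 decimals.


Step 1: H is diagonal, so H^(-1) * g = [1.4024, 0.3083, 0.344, 1.0631].
Step 2: g^T H^(-1) g = sum_i g_i^2 / H_ii
  = (5.6096)^2/4 + (4.0079)^2/13 + (4.1276)^2/12 + (6.3783)^2/6
  = 7.8669 + 1.2356 + 1.4198 + 6.7805 = 17.3027
Step 3: Objective decrease = 0.5 * g^T H^(-1) g = 8.6514


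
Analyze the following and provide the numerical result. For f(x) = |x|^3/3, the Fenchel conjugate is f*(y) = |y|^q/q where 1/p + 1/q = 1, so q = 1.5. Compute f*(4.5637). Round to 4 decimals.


The conjugate exponent q satisfies 1/p + 1/q = 1.
p = 3, so q = 3/(3 - 1) = 1.5
|y|^q = 4.5637^1.5 = 9.7493
f*(4.5637) = 9.7493 / 1.5 = 6.4996


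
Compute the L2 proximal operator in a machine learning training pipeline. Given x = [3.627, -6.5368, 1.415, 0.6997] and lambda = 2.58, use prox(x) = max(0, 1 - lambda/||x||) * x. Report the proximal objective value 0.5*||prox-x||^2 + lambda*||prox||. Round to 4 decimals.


Step 1: Compute ||x||.
||x|| = 7.6405
Step 2: Compute scaling factor.
scale = max(0, 1 - 2.58/7.6405) = 0.6623
Step 3: prox(x) = [2.4022, -4.3295, 0.9372, 0.4634]
||prox(x)|| = 5.0605
Step 4: Proximal objective.
0.5*||prox-x||^2 = 3.3282
lambda*||prox|| = 13.0561
Total = 16.3842


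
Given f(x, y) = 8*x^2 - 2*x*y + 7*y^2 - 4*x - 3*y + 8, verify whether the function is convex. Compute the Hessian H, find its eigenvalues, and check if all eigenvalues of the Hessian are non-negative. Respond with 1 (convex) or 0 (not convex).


The Hessian of f(x,y) = 8*x^2 - 2*x*y + 7*y^2 - 4*x - 3*y + 8 is:
H = [[16, -2], [-2, 14]]
Trace = 16 + 14 = 30
Determinant = 16*14 - (-2)^2 = 220
Discriminant = (30)^2 - 4*220 = 20.0
Eigenvalues: lambda_1 = 12.7639, lambda_2 = 17.2361
The function is convex.

1


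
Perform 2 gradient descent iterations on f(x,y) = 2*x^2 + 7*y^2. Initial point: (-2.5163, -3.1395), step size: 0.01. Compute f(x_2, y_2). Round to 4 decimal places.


Gradient descent on f(x,y) = 2*x^2 + 7*y^2.
Starting point: (-2.5163, -3.1395), alpha = 0.01
Step 1: grad_x = 2*2*-2.5163 = -10.0652, grad_y = 2*7*-3.1395 = -43.953
  x_1 = -2.5163 - 0.01*-10.0652 = -2.4156
  y_1 = -3.1395 - 0.01*-43.953 = -2.7
Step 2: grad_x = 2*2*-2.4156 = -9.6626, grad_y = 2*7*-2.7 = -37.7996
  x_2 = -2.4156 - 0.01*-9.6626 = -2.319
  y_2 = -2.7 - 0.01*-37.7996 = -2.322
f(-2.319, -2.322) = 2*(-2.319)^2 + 7*(-2.322)^2 = 48.4967


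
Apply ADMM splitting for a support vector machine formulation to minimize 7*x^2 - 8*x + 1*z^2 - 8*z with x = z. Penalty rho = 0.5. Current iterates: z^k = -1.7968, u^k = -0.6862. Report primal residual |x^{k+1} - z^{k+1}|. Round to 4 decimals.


ADMM iteration with rho = 0.5, z^k = -1.7968, u^k = -0.6862
Step 1: x-update.
Minimize 7*x^2 - 8*x + (0.5/2)*(x + 1.7968 - 0.6862)^2
FOC: (2*7 + 0.5)*x = 8 + 0.5*(-1.7968 + 0.6862)
x^{k+1} = 0.5134
Step 2: z-update.
Minimize 1*z^2 - 8*z + (0.5/2)*(0.5134 - z - 0.6862)^2
FOC: (2*1 + 0.5)*z = 8 + 0.5*(0.5134 - 0.6862)
z^{k+1} = 3.1654
Step 3: u-update.
u^{k+1} = -0.6862 + 0.5134 - 3.1654 = -3.3382
Step 4: Primal residual = |0.5134 - 3.1654| = 2.652


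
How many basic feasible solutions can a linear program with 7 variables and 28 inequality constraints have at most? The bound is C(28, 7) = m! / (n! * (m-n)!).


Each vertex corresponds to some choice of n active constraints out of m, so the number of vertices is at most C(m, n) = m! / (n!(m-n)!).
m = 28, n = 7
Numerator: 28 * 27 * 26 * 25 * 24 * 23 * 22
Denominator: 7! = 5040
C(28, 7) = 1184040


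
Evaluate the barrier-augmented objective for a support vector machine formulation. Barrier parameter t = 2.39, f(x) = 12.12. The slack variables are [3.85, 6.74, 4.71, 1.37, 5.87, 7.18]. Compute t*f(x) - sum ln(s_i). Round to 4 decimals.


Step 1: Compute log-barrier.
ln values: [1.3481, 1.9081, 1.5497, 0.3148, 1.7699, 1.9713]
phi = -(1.3481 + 1.9081 + 1.5497 + 0.3148 + 1.7699 + 1.9713) = -8.8618
Step 2: Compute augmented objective.
t*f(x) = 2.39*12.12 = 28.9668
Total = 28.9668 - 8.8618 = 20.105


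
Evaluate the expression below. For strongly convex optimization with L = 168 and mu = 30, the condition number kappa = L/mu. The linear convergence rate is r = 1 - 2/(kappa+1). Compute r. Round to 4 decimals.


Step 1: Compute the condition number.
kappa = L/mu = 168/30 = 5.6
Step 2: Compute the convergence rate.
r = 1 - 2/(kappa + 1) = 1 - 2*mu/(L + mu) = (L - mu)/(L + mu) = 138/198 = 0.697


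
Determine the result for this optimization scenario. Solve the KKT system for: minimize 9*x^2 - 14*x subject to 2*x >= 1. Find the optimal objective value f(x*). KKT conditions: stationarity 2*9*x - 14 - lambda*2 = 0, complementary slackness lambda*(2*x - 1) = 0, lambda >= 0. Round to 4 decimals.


Step 1: Try lambda = 0 (constraint inactive).
Stationarity: 2*9*x - 14 = 0
x* = 14/(2*9) = 7/9 = 0.7778 (rounded; the exact value 7/9 is used below)
Check constraint: 2*0.7778 = 1.5556 >= 1 -- satisfied.
Step 2: Compute optimal value.
f(x*) = 9*(7/9)^2 - 14*(7/9) = -5.4444


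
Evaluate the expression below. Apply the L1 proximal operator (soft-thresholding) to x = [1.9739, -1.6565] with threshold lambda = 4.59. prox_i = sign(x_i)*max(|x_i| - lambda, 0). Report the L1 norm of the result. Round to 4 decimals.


Soft-thresholding with lambda = 4.59:
prox(1.9739) = sign(1.9739)*max(|1.9739| - 4.59, 0) = 0.0
prox(-1.6565) = sign(-1.6565)*max(|-1.6565| - 4.59, 0) = 0.0
prox(x) = [0.0, 0.0]
||prox(x)||_1 = 0.0 + 0.0 = 0.0


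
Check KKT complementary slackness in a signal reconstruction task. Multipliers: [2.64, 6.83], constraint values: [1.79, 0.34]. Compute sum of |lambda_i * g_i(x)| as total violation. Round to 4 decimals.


KKT complementary slackness check:
lambda_1 * g_1 = 2.64 * 1.79 = 4.7256
lambda_2 * g_2 = 6.83 * 0.34 = 2.3222
Total violation = 4.7256 + 2.3222 = 7.0478


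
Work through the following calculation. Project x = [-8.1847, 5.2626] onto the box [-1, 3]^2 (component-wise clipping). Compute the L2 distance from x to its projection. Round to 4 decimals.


Project each component onto [-1, 3].
clip(-8.1847) = -1.0, clip(5.2626) = 3.0
Projection = [-1.0, 3.0]
Squared diffs: [51.6199, 5.1194]
Distance = sqrt(56.7393) = 7.5325


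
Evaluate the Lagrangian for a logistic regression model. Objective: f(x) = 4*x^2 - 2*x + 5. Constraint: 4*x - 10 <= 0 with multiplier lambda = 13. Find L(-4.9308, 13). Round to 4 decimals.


Step 1: Evaluate f(x).
f(-4.9308) = 4*(-4.9308)^2 - 2*(-4.9308) + 5 = 112.1128
Step 2: Evaluate g(x).
g(-4.9308) = 4*-4.9308 - 10 = -29.7232
Step 3: Compute Lagrangian.
L = 112.1128 + 13*-29.7232 = -274.2888


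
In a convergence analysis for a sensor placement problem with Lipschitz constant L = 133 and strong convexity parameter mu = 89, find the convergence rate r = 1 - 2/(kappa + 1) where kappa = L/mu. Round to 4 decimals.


Step 1: Compute the condition number.
kappa = L/mu = 133/89 = 1.4944
Step 2: Compute the convergence rate.
r = 1 - 2/(kappa + 1) = 1 - 2*mu/(L + mu) = (L - mu)/(L + mu) = 44/222 = 0.1982


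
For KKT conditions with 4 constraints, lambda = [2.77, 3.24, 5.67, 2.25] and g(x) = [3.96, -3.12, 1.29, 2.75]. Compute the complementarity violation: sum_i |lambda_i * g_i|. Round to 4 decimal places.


KKT complementary slackness check:
lambda_1 * g_1 = 2.77 * 3.96 = 10.9692
lambda_2 * g_2 = 3.24 * -3.12 = -10.1088
lambda_3 * g_3 = 5.67 * 1.29 = 7.3143
lambda_4 * g_4 = 2.25 * 2.75 = 6.1875
Total violation = 10.9692 + 10.1088 + 7.3143 + 6.1875 = 34.5798


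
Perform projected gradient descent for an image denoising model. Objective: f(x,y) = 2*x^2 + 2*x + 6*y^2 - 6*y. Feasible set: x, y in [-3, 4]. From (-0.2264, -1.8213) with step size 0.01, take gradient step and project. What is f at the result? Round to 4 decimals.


Step 1: Compute gradient at (-0.2264, -1.8213).
grad_x = 2*2*-0.2264 + 2 = 1.0944
grad_y = 2*6*-1.8213 - 6 = -27.8556
Step 2: Gradient step.
x_raw = -0.2264 - 0.01*1.0944 = -0.2373
y_raw = -1.8213 - 0.01*-27.8556 = -1.5427
Step 3: Project onto [-3, 4].
x_proj = clip(-0.2373) = -0.2373
y_proj = clip(-1.5427) = -1.5427
Step 4: Evaluate f.
f(-0.2373, -1.5427) = 23.1748


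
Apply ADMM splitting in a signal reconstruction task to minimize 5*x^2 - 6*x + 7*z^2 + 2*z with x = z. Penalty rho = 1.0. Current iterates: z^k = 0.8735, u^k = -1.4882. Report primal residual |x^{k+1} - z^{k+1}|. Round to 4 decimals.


ADMM iteration with rho = 1.0, z^k = 0.8735, u^k = -1.4882
Step 1: x-update.
Minimize 5*x^2 - 6*x + (1.0/2)*(x - 0.8735 - 1.4882)^2
FOC: (2*5 + 1.0)*x = 6 + 1.0*(0.8735 + 1.4882)
x^{k+1} = 0.7602
Step 2: z-update.
Minimize 7*z^2 + 2*z + (1.0/2)*(0.7602 - z - 1.4882)^2
FOC: (2*7 + 1.0)*z = -2 + 1.0*(0.7602 - 1.4882)
z^{k+1} = -0.1819
Step 3: u-update.
u^{k+1} = -1.4882 + 0.7602 + 0.1819 = -0.5462
Step 4: Primal residual = |0.7602 + 0.1819| = 0.942


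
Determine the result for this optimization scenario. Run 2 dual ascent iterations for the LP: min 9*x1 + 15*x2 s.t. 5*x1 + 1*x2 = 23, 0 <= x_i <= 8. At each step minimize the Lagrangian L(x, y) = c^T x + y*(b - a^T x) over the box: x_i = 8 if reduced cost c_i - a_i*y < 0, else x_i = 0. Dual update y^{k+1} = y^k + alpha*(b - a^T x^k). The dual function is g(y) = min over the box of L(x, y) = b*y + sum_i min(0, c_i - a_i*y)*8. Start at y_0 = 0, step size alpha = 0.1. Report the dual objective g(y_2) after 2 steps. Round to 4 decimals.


Dual ascent for LP: min 9*x1 + 15*x2, 5*x1 + 1*x2 = 23, 0 <= x_i <= 8
Step 1: y^k = 0.0, reduced costs: (9.0, 15.0)
  x^k = (0.0, 0.0), subgradient = b - a^T x = 23.0
  y^{k+1} = 0.0 + 0.1*23.0 = 2.3
Step 2: y^k = 2.3, reduced costs: (-2.5, 12.7)
  x^k = (8.0, 0.0), subgradient = b - a^T x = -17.0
  y^{k+1} = 2.3 + 0.1*-17.0 = 0.6
Dual objective at y_2 = 0.6: reduced costs (6.0, 14.4), box minimizer x = (0.0, 0.0)
g(y_2) = b*y + (c1 - a1*y)*x1 + (c2 - a2*y)*x2 = 23*0.6 + 6.0*0.0 + 14.4*0.0 = 13.8 + 0.0 + 0.0 = 13.8


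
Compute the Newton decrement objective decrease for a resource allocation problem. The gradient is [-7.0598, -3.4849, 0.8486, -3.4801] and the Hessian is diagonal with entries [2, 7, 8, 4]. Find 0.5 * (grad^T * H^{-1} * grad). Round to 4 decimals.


Step 1: H is diagonal, so H^(-1) * g = [-3.5299, -0.4978, 0.1061, -0.87].
Step 2: g^T H^(-1) g = sum_i g_i^2 / H_ii
  = (-7.0598)^2/2 + (-3.4849)^2/7 + (0.8486)^2/8 + (-3.4801)^2/4
  = 24.9204 + 1.7349 + 0.09 + 3.0278 = 29.7731
Step 3: Objective decrease = 0.5 * g^T H^(-1) g = 14.8866


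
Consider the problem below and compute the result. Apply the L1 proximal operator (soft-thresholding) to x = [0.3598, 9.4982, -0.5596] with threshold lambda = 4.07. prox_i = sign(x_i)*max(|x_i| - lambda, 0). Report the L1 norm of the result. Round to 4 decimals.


Soft-thresholding with lambda = 4.07:
prox(0.3598) = sign(0.3598)*max(|0.3598| - 4.07, 0) = 0.0
prox(9.4982) = sign(9.4982)*max(|9.4982| - 4.07, 0) = 5.4282
prox(-0.5596) = sign(-0.5596)*max(|-0.5596| - 4.07, 0) = 0.0
prox(x) = [0.0, 5.4282, 0.0]
||prox(x)||_1 = 0.0 + 5.4282 + 0.0 = 5.4282
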